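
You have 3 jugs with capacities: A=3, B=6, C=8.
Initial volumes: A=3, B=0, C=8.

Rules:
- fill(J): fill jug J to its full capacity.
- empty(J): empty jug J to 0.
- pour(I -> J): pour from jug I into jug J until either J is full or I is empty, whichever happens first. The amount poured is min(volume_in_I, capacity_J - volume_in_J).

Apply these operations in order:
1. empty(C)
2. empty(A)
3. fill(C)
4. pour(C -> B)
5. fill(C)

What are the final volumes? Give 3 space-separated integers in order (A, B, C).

Step 1: empty(C) -> (A=3 B=0 C=0)
Step 2: empty(A) -> (A=0 B=0 C=0)
Step 3: fill(C) -> (A=0 B=0 C=8)
Step 4: pour(C -> B) -> (A=0 B=6 C=2)
Step 5: fill(C) -> (A=0 B=6 C=8)

Answer: 0 6 8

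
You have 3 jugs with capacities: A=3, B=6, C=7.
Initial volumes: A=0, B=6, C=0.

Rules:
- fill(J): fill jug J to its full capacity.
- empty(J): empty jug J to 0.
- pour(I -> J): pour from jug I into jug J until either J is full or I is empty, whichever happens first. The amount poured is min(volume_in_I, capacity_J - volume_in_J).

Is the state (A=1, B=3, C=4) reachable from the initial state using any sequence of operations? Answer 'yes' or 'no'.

BFS explored all 164 reachable states.
Reachable set includes: (0,0,0), (0,0,1), (0,0,2), (0,0,3), (0,0,4), (0,0,5), (0,0,6), (0,0,7), (0,1,0), (0,1,1), (0,1,2), (0,1,3) ...
Target (A=1, B=3, C=4) not in reachable set → no.

Answer: no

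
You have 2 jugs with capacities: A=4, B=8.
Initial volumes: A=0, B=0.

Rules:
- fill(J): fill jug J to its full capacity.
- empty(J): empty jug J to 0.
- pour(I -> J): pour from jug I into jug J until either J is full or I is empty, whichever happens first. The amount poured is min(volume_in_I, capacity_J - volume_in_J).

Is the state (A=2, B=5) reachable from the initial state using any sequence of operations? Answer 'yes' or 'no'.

BFS explored all 6 reachable states.
Reachable set includes: (0,0), (0,4), (0,8), (4,0), (4,4), (4,8)
Target (A=2, B=5) not in reachable set → no.

Answer: no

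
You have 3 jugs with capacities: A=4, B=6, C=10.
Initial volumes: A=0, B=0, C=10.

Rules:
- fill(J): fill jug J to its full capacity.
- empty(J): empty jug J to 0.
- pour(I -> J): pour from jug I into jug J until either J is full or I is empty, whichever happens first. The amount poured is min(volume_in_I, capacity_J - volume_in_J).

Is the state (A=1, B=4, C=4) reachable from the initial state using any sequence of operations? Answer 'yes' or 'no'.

Answer: no

Derivation:
BFS explored all 64 reachable states.
Reachable set includes: (0,0,0), (0,0,2), (0,0,4), (0,0,6), (0,0,8), (0,0,10), (0,2,0), (0,2,2), (0,2,4), (0,2,6), (0,2,8), (0,2,10) ...
Target (A=1, B=4, C=4) not in reachable set → no.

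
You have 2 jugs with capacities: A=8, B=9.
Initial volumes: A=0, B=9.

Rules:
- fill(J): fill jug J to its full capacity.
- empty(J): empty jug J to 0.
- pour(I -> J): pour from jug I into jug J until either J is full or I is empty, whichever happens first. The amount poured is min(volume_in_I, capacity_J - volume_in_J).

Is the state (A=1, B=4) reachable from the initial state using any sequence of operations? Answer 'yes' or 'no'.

Answer: no

Derivation:
BFS explored all 34 reachable states.
Reachable set includes: (0,0), (0,1), (0,2), (0,3), (0,4), (0,5), (0,6), (0,7), (0,8), (0,9), (1,0), (1,9) ...
Target (A=1, B=4) not in reachable set → no.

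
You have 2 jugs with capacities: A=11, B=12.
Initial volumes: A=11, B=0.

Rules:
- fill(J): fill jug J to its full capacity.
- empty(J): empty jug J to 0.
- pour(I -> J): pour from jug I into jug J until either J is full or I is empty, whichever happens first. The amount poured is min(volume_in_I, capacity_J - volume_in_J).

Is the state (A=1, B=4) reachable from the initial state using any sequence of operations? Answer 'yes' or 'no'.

BFS explored all 46 reachable states.
Reachable set includes: (0,0), (0,1), (0,2), (0,3), (0,4), (0,5), (0,6), (0,7), (0,8), (0,9), (0,10), (0,11) ...
Target (A=1, B=4) not in reachable set → no.

Answer: no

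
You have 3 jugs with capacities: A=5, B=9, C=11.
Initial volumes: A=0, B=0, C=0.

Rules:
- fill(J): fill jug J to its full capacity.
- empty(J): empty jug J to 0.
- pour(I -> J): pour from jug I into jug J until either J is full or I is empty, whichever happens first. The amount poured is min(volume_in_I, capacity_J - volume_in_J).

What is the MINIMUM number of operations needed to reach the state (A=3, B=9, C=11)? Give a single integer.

Answer: 5

Derivation:
BFS from (A=0, B=0, C=0). One shortest path:
  1. fill(A) -> (A=5 B=0 C=0)
  2. fill(B) -> (A=5 B=9 C=0)
  3. pour(B -> C) -> (A=5 B=0 C=9)
  4. fill(B) -> (A=5 B=9 C=9)
  5. pour(A -> C) -> (A=3 B=9 C=11)
Reached target in 5 moves.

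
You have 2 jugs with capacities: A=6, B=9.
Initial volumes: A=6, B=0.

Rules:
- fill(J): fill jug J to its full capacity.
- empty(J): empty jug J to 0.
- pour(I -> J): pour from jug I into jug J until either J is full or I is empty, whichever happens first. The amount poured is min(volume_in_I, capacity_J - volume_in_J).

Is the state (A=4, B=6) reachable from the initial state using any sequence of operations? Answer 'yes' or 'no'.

Answer: no

Derivation:
BFS explored all 10 reachable states.
Reachable set includes: (0,0), (0,3), (0,6), (0,9), (3,0), (3,9), (6,0), (6,3), (6,6), (6,9)
Target (A=4, B=6) not in reachable set → no.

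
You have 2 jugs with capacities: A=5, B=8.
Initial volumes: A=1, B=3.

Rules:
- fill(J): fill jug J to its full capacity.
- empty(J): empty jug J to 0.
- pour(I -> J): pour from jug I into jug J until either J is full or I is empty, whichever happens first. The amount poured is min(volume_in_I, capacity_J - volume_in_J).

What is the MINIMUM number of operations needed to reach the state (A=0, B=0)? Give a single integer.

Answer: 2

Derivation:
BFS from (A=1, B=3). One shortest path:
  1. empty(A) -> (A=0 B=3)
  2. empty(B) -> (A=0 B=0)
Reached target in 2 moves.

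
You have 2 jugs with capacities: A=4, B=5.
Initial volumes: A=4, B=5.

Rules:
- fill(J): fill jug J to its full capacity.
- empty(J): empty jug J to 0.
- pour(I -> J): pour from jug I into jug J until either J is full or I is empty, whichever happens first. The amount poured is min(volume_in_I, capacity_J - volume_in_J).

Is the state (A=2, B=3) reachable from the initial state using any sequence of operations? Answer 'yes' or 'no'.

Answer: no

Derivation:
BFS explored all 18 reachable states.
Reachable set includes: (0,0), (0,1), (0,2), (0,3), (0,4), (0,5), (1,0), (1,5), (2,0), (2,5), (3,0), (3,5) ...
Target (A=2, B=3) not in reachable set → no.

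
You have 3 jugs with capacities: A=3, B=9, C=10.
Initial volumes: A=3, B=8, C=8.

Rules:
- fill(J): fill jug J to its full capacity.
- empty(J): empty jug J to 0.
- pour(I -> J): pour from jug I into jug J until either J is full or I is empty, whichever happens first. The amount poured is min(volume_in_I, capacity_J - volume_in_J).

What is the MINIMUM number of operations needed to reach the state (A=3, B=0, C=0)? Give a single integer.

BFS from (A=3, B=8, C=8). One shortest path:
  1. empty(B) -> (A=3 B=0 C=8)
  2. empty(C) -> (A=3 B=0 C=0)
Reached target in 2 moves.

Answer: 2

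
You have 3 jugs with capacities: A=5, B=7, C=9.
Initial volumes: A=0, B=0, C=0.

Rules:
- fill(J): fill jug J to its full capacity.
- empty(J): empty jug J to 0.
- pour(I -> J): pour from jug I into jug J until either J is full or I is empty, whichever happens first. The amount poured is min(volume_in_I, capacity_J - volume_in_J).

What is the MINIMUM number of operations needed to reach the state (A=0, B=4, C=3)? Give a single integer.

BFS from (A=0, B=0, C=0). One shortest path:
  1. fill(A) -> (A=5 B=0 C=0)
  2. fill(C) -> (A=5 B=0 C=9)
  3. pour(A -> B) -> (A=0 B=5 C=9)
  4. pour(C -> A) -> (A=5 B=5 C=4)
  5. pour(A -> B) -> (A=3 B=7 C=4)
  6. empty(B) -> (A=3 B=0 C=4)
  7. pour(C -> B) -> (A=3 B=4 C=0)
  8. pour(A -> C) -> (A=0 B=4 C=3)
Reached target in 8 moves.

Answer: 8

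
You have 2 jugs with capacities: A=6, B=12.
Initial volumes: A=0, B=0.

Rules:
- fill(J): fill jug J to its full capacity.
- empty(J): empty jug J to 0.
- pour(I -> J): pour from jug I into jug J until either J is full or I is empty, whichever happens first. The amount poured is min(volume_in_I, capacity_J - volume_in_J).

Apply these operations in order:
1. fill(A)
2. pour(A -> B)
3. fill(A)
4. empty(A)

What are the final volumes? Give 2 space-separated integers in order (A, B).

Answer: 0 6

Derivation:
Step 1: fill(A) -> (A=6 B=0)
Step 2: pour(A -> B) -> (A=0 B=6)
Step 3: fill(A) -> (A=6 B=6)
Step 4: empty(A) -> (A=0 B=6)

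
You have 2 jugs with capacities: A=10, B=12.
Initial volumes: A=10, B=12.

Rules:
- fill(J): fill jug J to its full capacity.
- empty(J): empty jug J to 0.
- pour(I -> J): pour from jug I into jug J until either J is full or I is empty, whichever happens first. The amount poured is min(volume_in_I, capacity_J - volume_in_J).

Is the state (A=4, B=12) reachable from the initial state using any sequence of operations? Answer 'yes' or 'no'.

BFS from (A=10, B=12):
  1. empty(A) -> (A=0 B=12)
  2. pour(B -> A) -> (A=10 B=2)
  3. empty(A) -> (A=0 B=2)
  4. pour(B -> A) -> (A=2 B=0)
  5. fill(B) -> (A=2 B=12)
  6. pour(B -> A) -> (A=10 B=4)
  7. empty(A) -> (A=0 B=4)
  8. pour(B -> A) -> (A=4 B=0)
  9. fill(B) -> (A=4 B=12)
Target reached → yes.

Answer: yes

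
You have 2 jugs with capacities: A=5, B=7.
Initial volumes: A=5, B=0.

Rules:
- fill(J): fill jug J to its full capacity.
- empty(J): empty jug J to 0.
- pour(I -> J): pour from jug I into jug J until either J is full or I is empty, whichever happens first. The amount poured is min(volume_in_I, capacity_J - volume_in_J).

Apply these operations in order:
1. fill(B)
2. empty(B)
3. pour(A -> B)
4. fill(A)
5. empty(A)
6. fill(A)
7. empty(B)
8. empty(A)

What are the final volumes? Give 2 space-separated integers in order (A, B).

Answer: 0 0

Derivation:
Step 1: fill(B) -> (A=5 B=7)
Step 2: empty(B) -> (A=5 B=0)
Step 3: pour(A -> B) -> (A=0 B=5)
Step 4: fill(A) -> (A=5 B=5)
Step 5: empty(A) -> (A=0 B=5)
Step 6: fill(A) -> (A=5 B=5)
Step 7: empty(B) -> (A=5 B=0)
Step 8: empty(A) -> (A=0 B=0)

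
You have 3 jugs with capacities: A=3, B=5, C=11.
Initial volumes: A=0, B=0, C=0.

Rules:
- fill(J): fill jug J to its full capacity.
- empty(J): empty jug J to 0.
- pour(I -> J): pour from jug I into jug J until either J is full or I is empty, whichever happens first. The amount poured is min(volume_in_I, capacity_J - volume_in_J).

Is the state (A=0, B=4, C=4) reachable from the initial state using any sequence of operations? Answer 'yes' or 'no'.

Answer: yes

Derivation:
BFS from (A=0, B=0, C=0):
  1. fill(C) -> (A=0 B=0 C=11)
  2. pour(C -> B) -> (A=0 B=5 C=6)
  3. pour(B -> A) -> (A=3 B=2 C=6)
  4. empty(A) -> (A=0 B=2 C=6)
  5. pour(B -> A) -> (A=2 B=0 C=6)
  6. pour(C -> B) -> (A=2 B=5 C=1)
  7. pour(B -> A) -> (A=3 B=4 C=1)
  8. pour(A -> C) -> (A=0 B=4 C=4)
Target reached → yes.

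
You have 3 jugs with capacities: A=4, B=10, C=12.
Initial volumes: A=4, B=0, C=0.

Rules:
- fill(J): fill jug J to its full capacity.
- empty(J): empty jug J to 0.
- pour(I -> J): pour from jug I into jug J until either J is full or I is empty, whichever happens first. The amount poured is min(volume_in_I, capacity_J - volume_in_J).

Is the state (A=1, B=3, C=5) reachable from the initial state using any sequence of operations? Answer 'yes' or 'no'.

Answer: no

Derivation:
BFS explored all 106 reachable states.
Reachable set includes: (0,0,0), (0,0,2), (0,0,4), (0,0,6), (0,0,8), (0,0,10), (0,0,12), (0,2,0), (0,2,2), (0,2,4), (0,2,6), (0,2,8) ...
Target (A=1, B=3, C=5) not in reachable set → no.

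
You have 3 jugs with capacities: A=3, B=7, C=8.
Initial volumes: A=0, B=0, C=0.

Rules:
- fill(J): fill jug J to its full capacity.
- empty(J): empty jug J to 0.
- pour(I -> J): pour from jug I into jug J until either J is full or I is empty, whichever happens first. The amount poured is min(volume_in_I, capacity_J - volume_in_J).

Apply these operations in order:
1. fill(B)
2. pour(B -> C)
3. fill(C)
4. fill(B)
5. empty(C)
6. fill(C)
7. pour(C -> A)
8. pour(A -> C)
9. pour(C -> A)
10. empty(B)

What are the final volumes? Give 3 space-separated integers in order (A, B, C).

Step 1: fill(B) -> (A=0 B=7 C=0)
Step 2: pour(B -> C) -> (A=0 B=0 C=7)
Step 3: fill(C) -> (A=0 B=0 C=8)
Step 4: fill(B) -> (A=0 B=7 C=8)
Step 5: empty(C) -> (A=0 B=7 C=0)
Step 6: fill(C) -> (A=0 B=7 C=8)
Step 7: pour(C -> A) -> (A=3 B=7 C=5)
Step 8: pour(A -> C) -> (A=0 B=7 C=8)
Step 9: pour(C -> A) -> (A=3 B=7 C=5)
Step 10: empty(B) -> (A=3 B=0 C=5)

Answer: 3 0 5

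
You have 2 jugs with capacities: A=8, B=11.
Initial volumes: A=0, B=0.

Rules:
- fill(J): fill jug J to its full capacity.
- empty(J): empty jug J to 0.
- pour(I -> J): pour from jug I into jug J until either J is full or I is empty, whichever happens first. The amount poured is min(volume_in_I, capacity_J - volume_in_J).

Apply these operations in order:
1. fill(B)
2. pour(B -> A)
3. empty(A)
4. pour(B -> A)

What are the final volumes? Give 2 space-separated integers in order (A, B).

Step 1: fill(B) -> (A=0 B=11)
Step 2: pour(B -> A) -> (A=8 B=3)
Step 3: empty(A) -> (A=0 B=3)
Step 4: pour(B -> A) -> (A=3 B=0)

Answer: 3 0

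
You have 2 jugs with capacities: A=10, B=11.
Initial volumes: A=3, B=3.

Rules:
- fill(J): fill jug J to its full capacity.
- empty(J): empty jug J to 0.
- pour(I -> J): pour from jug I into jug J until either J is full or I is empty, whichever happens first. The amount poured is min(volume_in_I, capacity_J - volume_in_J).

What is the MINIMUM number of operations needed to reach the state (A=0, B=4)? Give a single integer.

Answer: 3

Derivation:
BFS from (A=3, B=3). One shortest path:
  1. fill(B) -> (A=3 B=11)
  2. pour(B -> A) -> (A=10 B=4)
  3. empty(A) -> (A=0 B=4)
Reached target in 3 moves.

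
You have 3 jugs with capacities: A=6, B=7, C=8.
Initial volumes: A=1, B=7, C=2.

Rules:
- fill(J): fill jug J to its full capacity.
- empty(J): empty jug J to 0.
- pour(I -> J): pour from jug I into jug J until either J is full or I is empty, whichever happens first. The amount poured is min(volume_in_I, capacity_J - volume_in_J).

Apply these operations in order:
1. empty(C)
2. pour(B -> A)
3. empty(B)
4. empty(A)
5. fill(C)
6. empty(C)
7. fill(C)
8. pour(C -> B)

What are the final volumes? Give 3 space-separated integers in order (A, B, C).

Answer: 0 7 1

Derivation:
Step 1: empty(C) -> (A=1 B=7 C=0)
Step 2: pour(B -> A) -> (A=6 B=2 C=0)
Step 3: empty(B) -> (A=6 B=0 C=0)
Step 4: empty(A) -> (A=0 B=0 C=0)
Step 5: fill(C) -> (A=0 B=0 C=8)
Step 6: empty(C) -> (A=0 B=0 C=0)
Step 7: fill(C) -> (A=0 B=0 C=8)
Step 8: pour(C -> B) -> (A=0 B=7 C=1)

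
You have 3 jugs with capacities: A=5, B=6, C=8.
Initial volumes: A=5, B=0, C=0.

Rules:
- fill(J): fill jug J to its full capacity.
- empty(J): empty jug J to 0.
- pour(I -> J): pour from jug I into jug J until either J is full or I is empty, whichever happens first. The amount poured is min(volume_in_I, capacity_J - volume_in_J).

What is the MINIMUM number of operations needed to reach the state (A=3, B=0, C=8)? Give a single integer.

BFS from (A=5, B=0, C=0). One shortest path:
  1. fill(B) -> (A=5 B=6 C=0)
  2. pour(B -> C) -> (A=5 B=0 C=6)
  3. pour(A -> C) -> (A=3 B=0 C=8)
Reached target in 3 moves.

Answer: 3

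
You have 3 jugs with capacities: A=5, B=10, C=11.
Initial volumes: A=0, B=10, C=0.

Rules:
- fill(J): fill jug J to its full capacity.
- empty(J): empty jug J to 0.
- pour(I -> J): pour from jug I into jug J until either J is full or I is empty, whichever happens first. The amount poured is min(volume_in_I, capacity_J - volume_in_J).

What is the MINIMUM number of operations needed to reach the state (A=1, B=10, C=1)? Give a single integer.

BFS from (A=0, B=10, C=0). One shortest path:
  1. empty(B) -> (A=0 B=0 C=0)
  2. fill(C) -> (A=0 B=0 C=11)
  3. pour(C -> B) -> (A=0 B=10 C=1)
  4. empty(B) -> (A=0 B=0 C=1)
  5. pour(C -> A) -> (A=1 B=0 C=0)
  6. fill(C) -> (A=1 B=0 C=11)
  7. pour(C -> B) -> (A=1 B=10 C=1)
Reached target in 7 moves.

Answer: 7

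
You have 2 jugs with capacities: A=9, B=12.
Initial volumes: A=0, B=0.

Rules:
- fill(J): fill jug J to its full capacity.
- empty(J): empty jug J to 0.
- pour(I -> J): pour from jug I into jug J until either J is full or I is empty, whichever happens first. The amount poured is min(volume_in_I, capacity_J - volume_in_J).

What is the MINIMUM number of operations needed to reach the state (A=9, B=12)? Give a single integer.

BFS from (A=0, B=0). One shortest path:
  1. fill(A) -> (A=9 B=0)
  2. fill(B) -> (A=9 B=12)
Reached target in 2 moves.

Answer: 2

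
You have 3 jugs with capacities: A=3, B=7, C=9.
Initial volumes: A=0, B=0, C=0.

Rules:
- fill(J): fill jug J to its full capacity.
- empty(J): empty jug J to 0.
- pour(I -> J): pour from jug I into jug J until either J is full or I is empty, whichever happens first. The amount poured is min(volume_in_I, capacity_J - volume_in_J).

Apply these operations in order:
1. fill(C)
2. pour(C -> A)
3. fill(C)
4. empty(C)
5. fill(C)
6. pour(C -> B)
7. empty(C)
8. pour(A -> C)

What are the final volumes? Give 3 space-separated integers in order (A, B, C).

Answer: 0 7 3

Derivation:
Step 1: fill(C) -> (A=0 B=0 C=9)
Step 2: pour(C -> A) -> (A=3 B=0 C=6)
Step 3: fill(C) -> (A=3 B=0 C=9)
Step 4: empty(C) -> (A=3 B=0 C=0)
Step 5: fill(C) -> (A=3 B=0 C=9)
Step 6: pour(C -> B) -> (A=3 B=7 C=2)
Step 7: empty(C) -> (A=3 B=7 C=0)
Step 8: pour(A -> C) -> (A=0 B=7 C=3)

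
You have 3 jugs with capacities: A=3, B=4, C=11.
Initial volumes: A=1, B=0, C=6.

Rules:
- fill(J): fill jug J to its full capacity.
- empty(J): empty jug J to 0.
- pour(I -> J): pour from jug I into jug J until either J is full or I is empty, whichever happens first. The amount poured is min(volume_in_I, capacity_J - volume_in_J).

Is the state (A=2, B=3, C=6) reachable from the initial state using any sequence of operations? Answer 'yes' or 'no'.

BFS explored all 180 reachable states.
Reachable set includes: (0,0,0), (0,0,1), (0,0,2), (0,0,3), (0,0,4), (0,0,5), (0,0,6), (0,0,7), (0,0,8), (0,0,9), (0,0,10), (0,0,11) ...
Target (A=2, B=3, C=6) not in reachable set → no.

Answer: no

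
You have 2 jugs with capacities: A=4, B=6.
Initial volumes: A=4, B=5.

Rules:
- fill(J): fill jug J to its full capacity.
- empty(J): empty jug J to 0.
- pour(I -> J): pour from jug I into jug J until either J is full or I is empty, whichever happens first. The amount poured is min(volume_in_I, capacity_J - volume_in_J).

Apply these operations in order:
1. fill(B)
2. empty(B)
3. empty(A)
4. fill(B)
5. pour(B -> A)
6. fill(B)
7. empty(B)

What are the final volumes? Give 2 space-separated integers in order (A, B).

Answer: 4 0

Derivation:
Step 1: fill(B) -> (A=4 B=6)
Step 2: empty(B) -> (A=4 B=0)
Step 3: empty(A) -> (A=0 B=0)
Step 4: fill(B) -> (A=0 B=6)
Step 5: pour(B -> A) -> (A=4 B=2)
Step 6: fill(B) -> (A=4 B=6)
Step 7: empty(B) -> (A=4 B=0)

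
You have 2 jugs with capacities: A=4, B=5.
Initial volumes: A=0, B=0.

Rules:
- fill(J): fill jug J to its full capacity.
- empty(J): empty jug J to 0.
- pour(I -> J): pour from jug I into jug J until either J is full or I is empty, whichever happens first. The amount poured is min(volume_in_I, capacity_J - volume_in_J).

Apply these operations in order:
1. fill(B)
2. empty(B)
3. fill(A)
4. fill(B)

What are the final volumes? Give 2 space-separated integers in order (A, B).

Step 1: fill(B) -> (A=0 B=5)
Step 2: empty(B) -> (A=0 B=0)
Step 3: fill(A) -> (A=4 B=0)
Step 4: fill(B) -> (A=4 B=5)

Answer: 4 5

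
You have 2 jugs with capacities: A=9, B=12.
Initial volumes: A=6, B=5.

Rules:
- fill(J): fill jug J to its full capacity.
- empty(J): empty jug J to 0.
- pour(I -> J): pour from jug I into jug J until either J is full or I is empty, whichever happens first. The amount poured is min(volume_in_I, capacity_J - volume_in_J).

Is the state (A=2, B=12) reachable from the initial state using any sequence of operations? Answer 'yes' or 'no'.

BFS from (A=6, B=5):
  1. fill(A) -> (A=9 B=5)
  2. pour(A -> B) -> (A=2 B=12)
Target reached → yes.

Answer: yes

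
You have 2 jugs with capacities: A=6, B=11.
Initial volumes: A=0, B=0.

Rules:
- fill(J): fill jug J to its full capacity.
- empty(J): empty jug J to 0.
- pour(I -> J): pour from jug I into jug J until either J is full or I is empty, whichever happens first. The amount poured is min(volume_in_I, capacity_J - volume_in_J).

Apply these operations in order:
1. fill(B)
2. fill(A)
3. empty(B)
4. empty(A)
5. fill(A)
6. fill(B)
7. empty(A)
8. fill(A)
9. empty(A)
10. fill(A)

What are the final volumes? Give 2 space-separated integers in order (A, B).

Answer: 6 11

Derivation:
Step 1: fill(B) -> (A=0 B=11)
Step 2: fill(A) -> (A=6 B=11)
Step 3: empty(B) -> (A=6 B=0)
Step 4: empty(A) -> (A=0 B=0)
Step 5: fill(A) -> (A=6 B=0)
Step 6: fill(B) -> (A=6 B=11)
Step 7: empty(A) -> (A=0 B=11)
Step 8: fill(A) -> (A=6 B=11)
Step 9: empty(A) -> (A=0 B=11)
Step 10: fill(A) -> (A=6 B=11)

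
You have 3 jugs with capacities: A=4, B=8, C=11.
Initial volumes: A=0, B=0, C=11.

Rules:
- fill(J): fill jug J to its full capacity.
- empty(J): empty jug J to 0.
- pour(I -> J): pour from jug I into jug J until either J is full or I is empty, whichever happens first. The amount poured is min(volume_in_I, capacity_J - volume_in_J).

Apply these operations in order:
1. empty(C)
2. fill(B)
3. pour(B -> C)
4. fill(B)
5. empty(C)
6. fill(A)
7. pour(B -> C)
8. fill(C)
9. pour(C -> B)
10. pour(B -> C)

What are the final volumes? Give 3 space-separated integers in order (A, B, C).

Answer: 4 0 11

Derivation:
Step 1: empty(C) -> (A=0 B=0 C=0)
Step 2: fill(B) -> (A=0 B=8 C=0)
Step 3: pour(B -> C) -> (A=0 B=0 C=8)
Step 4: fill(B) -> (A=0 B=8 C=8)
Step 5: empty(C) -> (A=0 B=8 C=0)
Step 6: fill(A) -> (A=4 B=8 C=0)
Step 7: pour(B -> C) -> (A=4 B=0 C=8)
Step 8: fill(C) -> (A=4 B=0 C=11)
Step 9: pour(C -> B) -> (A=4 B=8 C=3)
Step 10: pour(B -> C) -> (A=4 B=0 C=11)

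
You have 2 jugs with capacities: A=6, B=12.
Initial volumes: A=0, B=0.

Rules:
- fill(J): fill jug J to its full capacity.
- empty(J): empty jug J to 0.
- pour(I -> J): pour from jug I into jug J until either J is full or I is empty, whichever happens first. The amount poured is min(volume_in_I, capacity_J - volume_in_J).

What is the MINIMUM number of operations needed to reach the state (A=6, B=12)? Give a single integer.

Answer: 2

Derivation:
BFS from (A=0, B=0). One shortest path:
  1. fill(A) -> (A=6 B=0)
  2. fill(B) -> (A=6 B=12)
Reached target in 2 moves.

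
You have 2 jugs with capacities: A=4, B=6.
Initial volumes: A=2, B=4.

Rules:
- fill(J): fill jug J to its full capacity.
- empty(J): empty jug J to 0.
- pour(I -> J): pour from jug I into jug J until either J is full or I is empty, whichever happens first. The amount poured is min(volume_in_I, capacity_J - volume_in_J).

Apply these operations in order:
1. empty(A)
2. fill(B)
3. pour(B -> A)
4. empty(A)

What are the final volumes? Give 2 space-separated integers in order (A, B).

Answer: 0 2

Derivation:
Step 1: empty(A) -> (A=0 B=4)
Step 2: fill(B) -> (A=0 B=6)
Step 3: pour(B -> A) -> (A=4 B=2)
Step 4: empty(A) -> (A=0 B=2)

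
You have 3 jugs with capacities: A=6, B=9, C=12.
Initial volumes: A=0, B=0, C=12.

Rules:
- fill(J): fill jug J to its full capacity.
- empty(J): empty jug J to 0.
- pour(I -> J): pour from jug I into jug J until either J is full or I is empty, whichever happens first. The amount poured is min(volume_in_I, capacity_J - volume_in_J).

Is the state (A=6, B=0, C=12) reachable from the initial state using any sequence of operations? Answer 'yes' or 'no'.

BFS from (A=0, B=0, C=12):
  1. fill(A) -> (A=6 B=0 C=12)
Target reached → yes.

Answer: yes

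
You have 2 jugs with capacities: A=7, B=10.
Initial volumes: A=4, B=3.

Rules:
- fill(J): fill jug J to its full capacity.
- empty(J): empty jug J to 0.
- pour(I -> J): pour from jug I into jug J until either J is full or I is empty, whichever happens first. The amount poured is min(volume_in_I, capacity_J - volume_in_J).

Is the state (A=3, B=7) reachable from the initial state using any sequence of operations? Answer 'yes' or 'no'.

BFS explored all 35 reachable states.
Reachable set includes: (0,0), (0,1), (0,2), (0,3), (0,4), (0,5), (0,6), (0,7), (0,8), (0,9), (0,10), (1,0) ...
Target (A=3, B=7) not in reachable set → no.

Answer: no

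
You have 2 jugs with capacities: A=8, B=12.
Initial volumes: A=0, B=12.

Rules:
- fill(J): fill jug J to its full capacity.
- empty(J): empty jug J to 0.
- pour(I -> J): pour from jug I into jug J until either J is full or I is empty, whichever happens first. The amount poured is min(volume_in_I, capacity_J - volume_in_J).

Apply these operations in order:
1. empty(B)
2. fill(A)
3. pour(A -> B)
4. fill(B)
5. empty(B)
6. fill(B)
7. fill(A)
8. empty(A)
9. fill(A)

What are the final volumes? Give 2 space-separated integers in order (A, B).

Answer: 8 12

Derivation:
Step 1: empty(B) -> (A=0 B=0)
Step 2: fill(A) -> (A=8 B=0)
Step 3: pour(A -> B) -> (A=0 B=8)
Step 4: fill(B) -> (A=0 B=12)
Step 5: empty(B) -> (A=0 B=0)
Step 6: fill(B) -> (A=0 B=12)
Step 7: fill(A) -> (A=8 B=12)
Step 8: empty(A) -> (A=0 B=12)
Step 9: fill(A) -> (A=8 B=12)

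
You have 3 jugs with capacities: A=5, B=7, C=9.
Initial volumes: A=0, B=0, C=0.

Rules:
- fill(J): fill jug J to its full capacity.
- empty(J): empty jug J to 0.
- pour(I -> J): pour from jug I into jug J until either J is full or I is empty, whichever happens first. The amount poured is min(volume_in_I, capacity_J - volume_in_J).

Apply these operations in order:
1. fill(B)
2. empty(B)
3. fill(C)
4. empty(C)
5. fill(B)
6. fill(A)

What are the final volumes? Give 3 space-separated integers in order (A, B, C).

Step 1: fill(B) -> (A=0 B=7 C=0)
Step 2: empty(B) -> (A=0 B=0 C=0)
Step 3: fill(C) -> (A=0 B=0 C=9)
Step 4: empty(C) -> (A=0 B=0 C=0)
Step 5: fill(B) -> (A=0 B=7 C=0)
Step 6: fill(A) -> (A=5 B=7 C=0)

Answer: 5 7 0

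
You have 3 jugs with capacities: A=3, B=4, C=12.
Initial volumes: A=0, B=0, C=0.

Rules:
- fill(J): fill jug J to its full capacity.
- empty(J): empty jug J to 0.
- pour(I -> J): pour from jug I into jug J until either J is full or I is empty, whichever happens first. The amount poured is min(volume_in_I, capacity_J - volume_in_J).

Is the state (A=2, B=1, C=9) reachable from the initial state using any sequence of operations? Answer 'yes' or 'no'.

Answer: no

Derivation:
BFS explored all 194 reachable states.
Reachable set includes: (0,0,0), (0,0,1), (0,0,2), (0,0,3), (0,0,4), (0,0,5), (0,0,6), (0,0,7), (0,0,8), (0,0,9), (0,0,10), (0,0,11) ...
Target (A=2, B=1, C=9) not in reachable set → no.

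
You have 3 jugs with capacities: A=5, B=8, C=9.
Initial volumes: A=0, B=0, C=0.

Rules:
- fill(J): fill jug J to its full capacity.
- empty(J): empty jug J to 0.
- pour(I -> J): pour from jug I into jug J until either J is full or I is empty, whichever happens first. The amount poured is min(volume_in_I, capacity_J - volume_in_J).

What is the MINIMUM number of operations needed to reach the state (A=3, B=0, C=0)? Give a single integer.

BFS from (A=0, B=0, C=0). One shortest path:
  1. fill(B) -> (A=0 B=8 C=0)
  2. pour(B -> A) -> (A=5 B=3 C=0)
  3. empty(A) -> (A=0 B=3 C=0)
  4. pour(B -> A) -> (A=3 B=0 C=0)
Reached target in 4 moves.

Answer: 4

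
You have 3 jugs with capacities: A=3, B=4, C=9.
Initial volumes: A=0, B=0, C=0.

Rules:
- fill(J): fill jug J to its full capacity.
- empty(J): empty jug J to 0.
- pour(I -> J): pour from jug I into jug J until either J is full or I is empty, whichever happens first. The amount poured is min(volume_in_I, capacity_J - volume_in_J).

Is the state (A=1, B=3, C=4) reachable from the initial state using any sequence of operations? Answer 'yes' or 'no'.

Answer: no

Derivation:
BFS explored all 152 reachable states.
Reachable set includes: (0,0,0), (0,0,1), (0,0,2), (0,0,3), (0,0,4), (0,0,5), (0,0,6), (0,0,7), (0,0,8), (0,0,9), (0,1,0), (0,1,1) ...
Target (A=1, B=3, C=4) not in reachable set → no.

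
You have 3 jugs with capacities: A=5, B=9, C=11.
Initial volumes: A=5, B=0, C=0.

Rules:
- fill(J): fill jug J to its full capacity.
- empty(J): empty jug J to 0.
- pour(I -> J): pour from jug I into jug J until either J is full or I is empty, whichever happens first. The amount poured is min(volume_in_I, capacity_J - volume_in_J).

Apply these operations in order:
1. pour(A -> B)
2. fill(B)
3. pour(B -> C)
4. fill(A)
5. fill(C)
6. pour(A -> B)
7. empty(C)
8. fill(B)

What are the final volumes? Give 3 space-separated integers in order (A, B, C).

Answer: 0 9 0

Derivation:
Step 1: pour(A -> B) -> (A=0 B=5 C=0)
Step 2: fill(B) -> (A=0 B=9 C=0)
Step 3: pour(B -> C) -> (A=0 B=0 C=9)
Step 4: fill(A) -> (A=5 B=0 C=9)
Step 5: fill(C) -> (A=5 B=0 C=11)
Step 6: pour(A -> B) -> (A=0 B=5 C=11)
Step 7: empty(C) -> (A=0 B=5 C=0)
Step 8: fill(B) -> (A=0 B=9 C=0)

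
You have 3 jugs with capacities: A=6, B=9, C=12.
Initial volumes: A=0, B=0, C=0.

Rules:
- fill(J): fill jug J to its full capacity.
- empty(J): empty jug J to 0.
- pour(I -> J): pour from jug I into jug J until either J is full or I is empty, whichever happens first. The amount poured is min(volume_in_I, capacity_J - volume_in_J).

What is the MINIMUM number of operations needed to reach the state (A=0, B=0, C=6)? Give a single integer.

BFS from (A=0, B=0, C=0). One shortest path:
  1. fill(A) -> (A=6 B=0 C=0)
  2. pour(A -> C) -> (A=0 B=0 C=6)
Reached target in 2 moves.

Answer: 2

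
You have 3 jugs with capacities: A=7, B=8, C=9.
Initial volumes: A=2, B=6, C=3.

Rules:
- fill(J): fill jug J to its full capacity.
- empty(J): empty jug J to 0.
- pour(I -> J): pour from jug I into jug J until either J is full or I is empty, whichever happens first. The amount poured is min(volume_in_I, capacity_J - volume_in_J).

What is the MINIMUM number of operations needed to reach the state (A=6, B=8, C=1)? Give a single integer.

BFS from (A=2, B=6, C=3). One shortest path:
  1. empty(A) -> (A=0 B=6 C=3)
  2. fill(C) -> (A=0 B=6 C=9)
  3. pour(B -> A) -> (A=6 B=0 C=9)
  4. pour(C -> B) -> (A=6 B=8 C=1)
Reached target in 4 moves.

Answer: 4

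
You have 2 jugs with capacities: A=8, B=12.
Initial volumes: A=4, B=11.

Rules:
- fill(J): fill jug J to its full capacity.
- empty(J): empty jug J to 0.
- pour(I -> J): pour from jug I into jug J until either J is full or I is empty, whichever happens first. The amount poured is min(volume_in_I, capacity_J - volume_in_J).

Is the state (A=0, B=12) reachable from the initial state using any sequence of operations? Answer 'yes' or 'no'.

BFS from (A=4, B=11):
  1. empty(A) -> (A=0 B=11)
  2. fill(B) -> (A=0 B=12)
Target reached → yes.

Answer: yes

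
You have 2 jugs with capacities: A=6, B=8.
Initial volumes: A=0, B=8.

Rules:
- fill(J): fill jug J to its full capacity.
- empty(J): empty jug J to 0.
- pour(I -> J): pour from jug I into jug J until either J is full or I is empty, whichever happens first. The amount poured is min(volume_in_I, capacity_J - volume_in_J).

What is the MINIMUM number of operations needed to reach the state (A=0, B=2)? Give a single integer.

BFS from (A=0, B=8). One shortest path:
  1. pour(B -> A) -> (A=6 B=2)
  2. empty(A) -> (A=0 B=2)
Reached target in 2 moves.

Answer: 2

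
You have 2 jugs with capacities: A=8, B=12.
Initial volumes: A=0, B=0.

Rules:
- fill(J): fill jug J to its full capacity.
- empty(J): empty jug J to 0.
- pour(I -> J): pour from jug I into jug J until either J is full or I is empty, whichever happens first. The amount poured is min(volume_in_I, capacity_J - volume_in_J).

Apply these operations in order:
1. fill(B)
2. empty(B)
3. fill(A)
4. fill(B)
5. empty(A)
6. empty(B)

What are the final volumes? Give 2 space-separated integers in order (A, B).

Answer: 0 0

Derivation:
Step 1: fill(B) -> (A=0 B=12)
Step 2: empty(B) -> (A=0 B=0)
Step 3: fill(A) -> (A=8 B=0)
Step 4: fill(B) -> (A=8 B=12)
Step 5: empty(A) -> (A=0 B=12)
Step 6: empty(B) -> (A=0 B=0)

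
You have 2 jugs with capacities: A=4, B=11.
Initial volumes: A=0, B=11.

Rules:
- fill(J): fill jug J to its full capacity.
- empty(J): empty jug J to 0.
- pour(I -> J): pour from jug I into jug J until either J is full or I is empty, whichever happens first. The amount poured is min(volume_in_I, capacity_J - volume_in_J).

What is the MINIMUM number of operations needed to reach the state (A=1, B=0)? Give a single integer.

BFS from (A=0, B=11). One shortest path:
  1. fill(A) -> (A=4 B=11)
  2. empty(B) -> (A=4 B=0)
  3. pour(A -> B) -> (A=0 B=4)
  4. fill(A) -> (A=4 B=4)
  5. pour(A -> B) -> (A=0 B=8)
  6. fill(A) -> (A=4 B=8)
  7. pour(A -> B) -> (A=1 B=11)
  8. empty(B) -> (A=1 B=0)
Reached target in 8 moves.

Answer: 8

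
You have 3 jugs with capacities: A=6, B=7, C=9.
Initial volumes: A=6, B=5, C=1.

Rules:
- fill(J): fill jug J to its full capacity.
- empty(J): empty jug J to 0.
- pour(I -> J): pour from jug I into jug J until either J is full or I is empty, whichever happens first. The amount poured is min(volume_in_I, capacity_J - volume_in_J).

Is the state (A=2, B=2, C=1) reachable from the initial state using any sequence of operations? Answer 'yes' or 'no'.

Answer: no

Derivation:
BFS explored all 320 reachable states.
Reachable set includes: (0,0,0), (0,0,1), (0,0,2), (0,0,3), (0,0,4), (0,0,5), (0,0,6), (0,0,7), (0,0,8), (0,0,9), (0,1,0), (0,1,1) ...
Target (A=2, B=2, C=1) not in reachable set → no.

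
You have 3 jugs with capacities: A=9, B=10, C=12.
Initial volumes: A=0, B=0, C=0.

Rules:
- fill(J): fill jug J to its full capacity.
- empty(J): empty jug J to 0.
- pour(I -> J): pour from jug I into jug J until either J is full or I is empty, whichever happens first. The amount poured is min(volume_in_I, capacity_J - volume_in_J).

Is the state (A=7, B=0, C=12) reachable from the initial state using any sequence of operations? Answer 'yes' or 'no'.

Answer: yes

Derivation:
BFS from (A=0, B=0, C=0):
  1. fill(A) -> (A=9 B=0 C=0)
  2. fill(B) -> (A=9 B=10 C=0)
  3. pour(B -> C) -> (A=9 B=0 C=10)
  4. pour(A -> C) -> (A=7 B=0 C=12)
Target reached → yes.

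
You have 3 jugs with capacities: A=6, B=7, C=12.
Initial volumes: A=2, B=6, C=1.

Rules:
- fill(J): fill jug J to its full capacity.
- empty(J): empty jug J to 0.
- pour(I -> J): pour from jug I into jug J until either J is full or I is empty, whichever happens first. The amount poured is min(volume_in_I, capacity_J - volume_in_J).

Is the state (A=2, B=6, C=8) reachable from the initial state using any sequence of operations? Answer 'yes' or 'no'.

BFS explored all 399 reachable states.
Reachable set includes: (0,0,0), (0,0,1), (0,0,2), (0,0,3), (0,0,4), (0,0,5), (0,0,6), (0,0,7), (0,0,8), (0,0,9), (0,0,10), (0,0,11) ...
Target (A=2, B=6, C=8) not in reachable set → no.

Answer: no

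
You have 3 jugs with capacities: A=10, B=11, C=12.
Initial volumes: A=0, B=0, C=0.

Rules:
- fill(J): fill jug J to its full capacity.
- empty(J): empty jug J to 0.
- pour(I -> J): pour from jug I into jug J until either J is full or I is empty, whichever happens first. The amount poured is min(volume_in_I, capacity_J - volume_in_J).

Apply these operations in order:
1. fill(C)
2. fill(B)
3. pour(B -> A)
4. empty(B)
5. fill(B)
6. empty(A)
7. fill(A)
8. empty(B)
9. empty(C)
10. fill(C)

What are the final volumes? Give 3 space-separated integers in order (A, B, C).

Answer: 10 0 12

Derivation:
Step 1: fill(C) -> (A=0 B=0 C=12)
Step 2: fill(B) -> (A=0 B=11 C=12)
Step 3: pour(B -> A) -> (A=10 B=1 C=12)
Step 4: empty(B) -> (A=10 B=0 C=12)
Step 5: fill(B) -> (A=10 B=11 C=12)
Step 6: empty(A) -> (A=0 B=11 C=12)
Step 7: fill(A) -> (A=10 B=11 C=12)
Step 8: empty(B) -> (A=10 B=0 C=12)
Step 9: empty(C) -> (A=10 B=0 C=0)
Step 10: fill(C) -> (A=10 B=0 C=12)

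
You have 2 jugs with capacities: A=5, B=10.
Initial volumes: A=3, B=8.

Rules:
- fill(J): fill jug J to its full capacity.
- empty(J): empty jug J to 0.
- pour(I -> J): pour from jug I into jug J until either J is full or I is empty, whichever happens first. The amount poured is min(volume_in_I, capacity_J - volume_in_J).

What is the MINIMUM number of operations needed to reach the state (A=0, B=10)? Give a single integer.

Answer: 2

Derivation:
BFS from (A=3, B=8). One shortest path:
  1. empty(A) -> (A=0 B=8)
  2. fill(B) -> (A=0 B=10)
Reached target in 2 moves.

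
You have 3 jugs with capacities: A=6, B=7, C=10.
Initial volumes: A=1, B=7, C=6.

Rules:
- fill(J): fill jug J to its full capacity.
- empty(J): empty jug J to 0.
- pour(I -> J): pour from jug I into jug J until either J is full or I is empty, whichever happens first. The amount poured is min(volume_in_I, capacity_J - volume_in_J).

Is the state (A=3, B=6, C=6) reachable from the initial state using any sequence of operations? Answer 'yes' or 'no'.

Answer: no

Derivation:
BFS explored all 346 reachable states.
Reachable set includes: (0,0,0), (0,0,1), (0,0,2), (0,0,3), (0,0,4), (0,0,5), (0,0,6), (0,0,7), (0,0,8), (0,0,9), (0,0,10), (0,1,0) ...
Target (A=3, B=6, C=6) not in reachable set → no.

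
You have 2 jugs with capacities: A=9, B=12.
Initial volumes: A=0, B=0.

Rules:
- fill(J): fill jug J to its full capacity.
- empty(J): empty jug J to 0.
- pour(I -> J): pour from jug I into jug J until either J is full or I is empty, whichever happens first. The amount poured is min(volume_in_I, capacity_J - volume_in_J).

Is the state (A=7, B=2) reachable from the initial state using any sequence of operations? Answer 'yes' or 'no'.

Answer: no

Derivation:
BFS explored all 14 reachable states.
Reachable set includes: (0,0), (0,3), (0,6), (0,9), (0,12), (3,0), (3,12), (6,0), (6,12), (9,0), (9,3), (9,6) ...
Target (A=7, B=2) not in reachable set → no.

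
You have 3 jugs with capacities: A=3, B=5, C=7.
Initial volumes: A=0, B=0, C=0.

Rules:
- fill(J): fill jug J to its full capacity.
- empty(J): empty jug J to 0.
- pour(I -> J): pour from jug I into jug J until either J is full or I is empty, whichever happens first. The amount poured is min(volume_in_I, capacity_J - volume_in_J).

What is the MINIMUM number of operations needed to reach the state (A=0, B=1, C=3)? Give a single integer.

BFS from (A=0, B=0, C=0). One shortest path:
  1. fill(C) -> (A=0 B=0 C=7)
  2. pour(C -> A) -> (A=3 B=0 C=4)
  3. empty(A) -> (A=0 B=0 C=4)
  4. pour(C -> A) -> (A=3 B=0 C=1)
  5. pour(C -> B) -> (A=3 B=1 C=0)
  6. pour(A -> C) -> (A=0 B=1 C=3)
Reached target in 6 moves.

Answer: 6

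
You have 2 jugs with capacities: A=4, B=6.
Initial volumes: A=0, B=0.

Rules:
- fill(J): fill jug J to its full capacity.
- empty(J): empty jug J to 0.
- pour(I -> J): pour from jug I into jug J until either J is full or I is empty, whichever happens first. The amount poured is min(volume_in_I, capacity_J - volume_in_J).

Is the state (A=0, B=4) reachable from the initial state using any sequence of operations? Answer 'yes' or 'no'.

BFS from (A=0, B=0):
  1. fill(A) -> (A=4 B=0)
  2. pour(A -> B) -> (A=0 B=4)
Target reached → yes.

Answer: yes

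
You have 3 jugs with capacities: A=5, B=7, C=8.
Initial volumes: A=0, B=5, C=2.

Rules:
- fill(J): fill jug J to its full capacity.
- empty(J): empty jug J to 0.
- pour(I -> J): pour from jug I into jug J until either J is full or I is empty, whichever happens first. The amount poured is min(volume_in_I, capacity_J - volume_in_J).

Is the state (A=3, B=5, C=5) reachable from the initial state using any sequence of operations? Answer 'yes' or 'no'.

Answer: no

Derivation:
BFS explored all 264 reachable states.
Reachable set includes: (0,0,0), (0,0,1), (0,0,2), (0,0,3), (0,0,4), (0,0,5), (0,0,6), (0,0,7), (0,0,8), (0,1,0), (0,1,1), (0,1,2) ...
Target (A=3, B=5, C=5) not in reachable set → no.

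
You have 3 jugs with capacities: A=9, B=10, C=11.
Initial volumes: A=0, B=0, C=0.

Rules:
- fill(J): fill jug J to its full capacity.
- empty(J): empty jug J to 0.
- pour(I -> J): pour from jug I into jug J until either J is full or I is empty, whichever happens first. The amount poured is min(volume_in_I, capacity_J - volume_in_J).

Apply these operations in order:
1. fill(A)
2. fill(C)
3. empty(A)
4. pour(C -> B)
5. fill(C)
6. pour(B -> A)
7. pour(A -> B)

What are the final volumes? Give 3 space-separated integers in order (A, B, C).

Step 1: fill(A) -> (A=9 B=0 C=0)
Step 2: fill(C) -> (A=9 B=0 C=11)
Step 3: empty(A) -> (A=0 B=0 C=11)
Step 4: pour(C -> B) -> (A=0 B=10 C=1)
Step 5: fill(C) -> (A=0 B=10 C=11)
Step 6: pour(B -> A) -> (A=9 B=1 C=11)
Step 7: pour(A -> B) -> (A=0 B=10 C=11)

Answer: 0 10 11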